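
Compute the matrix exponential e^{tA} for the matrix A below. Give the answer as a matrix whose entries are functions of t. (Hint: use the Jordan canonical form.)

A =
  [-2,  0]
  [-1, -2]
e^{tA} =
  [exp(-2*t), 0]
  [-t*exp(-2*t), exp(-2*t)]

Strategy: write A = P · J · P⁻¹ where J is a Jordan canonical form, so e^{tA} = P · e^{tJ} · P⁻¹, and e^{tJ} can be computed block-by-block.

A has Jordan form
J =
  [-2,  1]
  [ 0, -2]
(up to reordering of blocks).

Per-block formulas:
  For a 2×2 Jordan block J_2(-2): exp(t · J_2(-2)) = e^(-2t)·(I + t·N), where N is the 2×2 nilpotent shift.

After assembling e^{tJ} and conjugating by P, we get:

e^{tA} =
  [exp(-2*t), 0]
  [-t*exp(-2*t), exp(-2*t)]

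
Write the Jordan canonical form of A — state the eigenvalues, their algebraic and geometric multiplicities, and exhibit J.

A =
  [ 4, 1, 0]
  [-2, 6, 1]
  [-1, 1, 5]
J_3(5)

The characteristic polynomial is
  det(x·I − A) = x^3 - 15*x^2 + 75*x - 125 = (x - 5)^3

Eigenvalues and multiplicities (the geometric multiplicity of λ is n − rank(A − λI), which equals the number of Jordan blocks for λ):
  λ = 5: algebraic multiplicity = 3, geometric multiplicity = 1

Determining the block sizes for each eigenvalue:
  λ = 5: one block (gm = 1), so the single block has size am = 3 → block sizes [3]

Assembling the blocks gives a Jordan form
J =
  [5, 1, 0]
  [0, 5, 1]
  [0, 0, 5]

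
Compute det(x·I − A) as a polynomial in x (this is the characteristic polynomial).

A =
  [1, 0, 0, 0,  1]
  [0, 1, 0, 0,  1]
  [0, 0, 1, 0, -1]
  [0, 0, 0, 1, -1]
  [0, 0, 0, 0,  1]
x^5 - 5*x^4 + 10*x^3 - 10*x^2 + 5*x - 1

Expanding det(x·I − A) (e.g. by cofactor expansion or by noting that A is similar to its Jordan form J, which has the same characteristic polynomial as A) gives
  χ_A(x) = x^5 - 5*x^4 + 10*x^3 - 10*x^2 + 5*x - 1
which factors as (x - 1)^5. The eigenvalues (with algebraic multiplicities) are λ = 1 with multiplicity 5.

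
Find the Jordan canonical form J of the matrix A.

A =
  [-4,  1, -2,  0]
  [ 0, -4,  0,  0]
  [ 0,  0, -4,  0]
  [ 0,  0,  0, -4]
J_2(-4) ⊕ J_1(-4) ⊕ J_1(-4)

The characteristic polynomial is
  det(x·I − A) = x^4 + 16*x^3 + 96*x^2 + 256*x + 256 = (x + 4)^4

Eigenvalues and multiplicities (the geometric multiplicity of λ is n − rank(A − λI), which equals the number of Jordan blocks for λ):
  λ = -4: algebraic multiplicity = 4, geometric multiplicity = 3

Determining the block sizes for each eigenvalue:
  λ = -4: 3 blocks summing to 4 forces exactly one block of size 2 and the rest size 1 → block sizes [2, 1, 1]

Assembling the blocks gives a Jordan form
J =
  [-4,  1,  0,  0]
  [ 0, -4,  0,  0]
  [ 0,  0, -4,  0]
  [ 0,  0,  0, -4]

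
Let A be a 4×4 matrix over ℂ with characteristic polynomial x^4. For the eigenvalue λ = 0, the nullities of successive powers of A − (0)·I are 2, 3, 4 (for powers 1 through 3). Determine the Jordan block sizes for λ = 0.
Block sizes for λ = 0: [3, 1]

From the dimensions of kernels of powers, the number of Jordan blocks of size at least j is d_j − d_{j−1} where d_j = dim ker(N^j) (with d_0 = 0). Computing the differences gives [2, 1, 1].
The number of blocks of size exactly k is (#blocks of size ≥ k) − (#blocks of size ≥ k + 1), so the partition is: 1 block(s) of size 1, 1 block(s) of size 3.
In nonincreasing order the block sizes are [3, 1].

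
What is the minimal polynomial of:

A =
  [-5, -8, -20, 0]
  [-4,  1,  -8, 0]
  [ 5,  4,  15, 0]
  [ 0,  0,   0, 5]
x^3 - 11*x^2 + 35*x - 25

The characteristic polynomial is χ_A(x) = (x - 5)^3*(x - 1), so the eigenvalues are known. The minimal polynomial is
  m_A(x) = Π_λ (x − λ)^{k_λ}
where k_λ is the size of the *largest* Jordan block for λ (equivalently, the smallest k with (A − λI)^k v = 0 for every generalised eigenvector v of λ).

  λ = 1: largest Jordan block has size 1, contributing (x − 1)
  λ = 5: largest Jordan block has size 2, contributing (x − 5)^2

So m_A(x) = (x - 5)^2*(x - 1) = x^3 - 11*x^2 + 35*x - 25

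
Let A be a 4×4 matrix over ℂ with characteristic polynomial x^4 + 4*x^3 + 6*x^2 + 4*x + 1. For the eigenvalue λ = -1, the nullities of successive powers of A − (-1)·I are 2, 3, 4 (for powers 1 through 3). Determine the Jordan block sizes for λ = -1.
Block sizes for λ = -1: [3, 1]

From the dimensions of kernels of powers, the number of Jordan blocks of size at least j is d_j − d_{j−1} where d_j = dim ker(N^j) (with d_0 = 0). Computing the differences gives [2, 1, 1].
The number of blocks of size exactly k is (#blocks of size ≥ k) − (#blocks of size ≥ k + 1), so the partition is: 1 block(s) of size 1, 1 block(s) of size 3.
In nonincreasing order the block sizes are [3, 1].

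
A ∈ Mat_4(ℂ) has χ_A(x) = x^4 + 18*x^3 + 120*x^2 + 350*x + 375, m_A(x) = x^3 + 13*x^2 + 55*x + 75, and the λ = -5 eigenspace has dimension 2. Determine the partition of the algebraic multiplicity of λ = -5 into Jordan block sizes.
Block sizes for λ = -5: [2, 1]

Step 1 — from the characteristic polynomial, algebraic multiplicity of λ = -5 is 3. From dim ker(A − (-5)·I) = 2, there are exactly 2 Jordan blocks for λ = -5.
Step 2 — from the minimal polynomial, the factor (x + 5)^2 tells us the largest block for λ = -5 has size 2.
Step 3 — with total size 3, 2 blocks, and largest block 2, the block sizes (in nonincreasing order) are [2, 1].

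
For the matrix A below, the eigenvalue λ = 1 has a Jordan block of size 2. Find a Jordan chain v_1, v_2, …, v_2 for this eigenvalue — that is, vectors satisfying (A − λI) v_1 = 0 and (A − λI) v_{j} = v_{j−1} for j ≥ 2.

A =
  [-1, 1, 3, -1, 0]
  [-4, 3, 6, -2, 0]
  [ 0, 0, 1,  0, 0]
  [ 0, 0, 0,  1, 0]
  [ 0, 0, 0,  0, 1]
A Jordan chain for λ = 1 of length 2:
v_1 = (-2, -4, 0, 0, 0)ᵀ
v_2 = (1, 0, 0, 0, 0)ᵀ

Let N = A − (1)·I. We want v_2 with N^2 v_2 = 0 but N^1 v_2 ≠ 0; then v_{j-1} := N · v_j for j = 2, …, 2.

Pick v_2 = (1, 0, 0, 0, 0)ᵀ.
Then v_1 = N · v_2 = (-2, -4, 0, 0, 0)ᵀ.

Sanity check: (A − (1)·I) v_1 = (0, 0, 0, 0, 0)ᵀ = 0. ✓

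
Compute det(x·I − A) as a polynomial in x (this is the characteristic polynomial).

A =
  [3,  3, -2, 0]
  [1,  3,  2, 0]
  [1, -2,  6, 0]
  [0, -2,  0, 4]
x^4 - 16*x^3 + 96*x^2 - 256*x + 256

Expanding det(x·I − A) (e.g. by cofactor expansion or by noting that A is similar to its Jordan form J, which has the same characteristic polynomial as A) gives
  χ_A(x) = x^4 - 16*x^3 + 96*x^2 - 256*x + 256
which factors as (x - 4)^4. The eigenvalues (with algebraic multiplicities) are λ = 4 with multiplicity 4.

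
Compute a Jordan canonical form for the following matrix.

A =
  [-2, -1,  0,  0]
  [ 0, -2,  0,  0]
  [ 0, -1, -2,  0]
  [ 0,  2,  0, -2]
J_2(-2) ⊕ J_1(-2) ⊕ J_1(-2)

The characteristic polynomial is
  det(x·I − A) = x^4 + 8*x^3 + 24*x^2 + 32*x + 16 = (x + 2)^4

Eigenvalues and multiplicities (the geometric multiplicity of λ is n − rank(A − λI), which equals the number of Jordan blocks for λ):
  λ = -2: algebraic multiplicity = 4, geometric multiplicity = 3

Determining the block sizes for each eigenvalue:
  λ = -2: 3 blocks summing to 4 forces exactly one block of size 2 and the rest size 1 → block sizes [2, 1, 1]

Assembling the blocks gives a Jordan form
J =
  [-2,  1,  0,  0]
  [ 0, -2,  0,  0]
  [ 0,  0, -2,  0]
  [ 0,  0,  0, -2]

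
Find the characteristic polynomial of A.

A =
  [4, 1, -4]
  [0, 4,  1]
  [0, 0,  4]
x^3 - 12*x^2 + 48*x - 64

Expanding det(x·I − A) (e.g. by cofactor expansion or by noting that A is similar to its Jordan form J, which has the same characteristic polynomial as A) gives
  χ_A(x) = x^3 - 12*x^2 + 48*x - 64
which factors as (x - 4)^3. The eigenvalues (with algebraic multiplicities) are λ = 4 with multiplicity 3.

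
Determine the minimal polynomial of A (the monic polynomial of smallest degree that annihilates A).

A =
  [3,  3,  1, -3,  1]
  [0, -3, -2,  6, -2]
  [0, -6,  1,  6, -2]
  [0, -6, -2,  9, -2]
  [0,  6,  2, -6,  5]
x^2 - 6*x + 9

The characteristic polynomial is χ_A(x) = (x - 3)^5, so the eigenvalues are known. The minimal polynomial is
  m_A(x) = Π_λ (x − λ)^{k_λ}
where k_λ is the size of the *largest* Jordan block for λ (equivalently, the smallest k with (A − λI)^k v = 0 for every generalised eigenvector v of λ).

  λ = 3: largest Jordan block has size 2, contributing (x − 3)^2

So m_A(x) = (x - 3)^2 = x^2 - 6*x + 9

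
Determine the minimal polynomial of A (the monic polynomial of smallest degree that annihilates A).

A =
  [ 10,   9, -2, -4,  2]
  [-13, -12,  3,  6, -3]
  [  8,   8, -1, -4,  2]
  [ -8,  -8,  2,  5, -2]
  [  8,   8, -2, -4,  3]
x^3 - 3*x^2 + 3*x - 1

The characteristic polynomial is χ_A(x) = (x - 1)^5, so the eigenvalues are known. The minimal polynomial is
  m_A(x) = Π_λ (x − λ)^{k_λ}
where k_λ is the size of the *largest* Jordan block for λ (equivalently, the smallest k with (A − λI)^k v = 0 for every generalised eigenvector v of λ).

  λ = 1: largest Jordan block has size 3, contributing (x − 1)^3

So m_A(x) = (x - 1)^3 = x^3 - 3*x^2 + 3*x - 1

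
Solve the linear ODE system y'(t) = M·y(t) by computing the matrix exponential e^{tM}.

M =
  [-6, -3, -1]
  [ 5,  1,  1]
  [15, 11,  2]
e^{tM} =
  [-5*t^2*exp(-t)/2 - 5*t*exp(-t) + exp(-t), -t^2*exp(-t) - 3*t*exp(-t), -t^2*exp(-t)/2 - t*exp(-t)]
  [5*t*exp(-t), 2*t*exp(-t) + exp(-t), t*exp(-t)]
  [25*t^2*exp(-t)/2 + 15*t*exp(-t), 5*t^2*exp(-t) + 11*t*exp(-t), 5*t^2*exp(-t)/2 + 3*t*exp(-t) + exp(-t)]

Strategy: write M = P · J · P⁻¹ where J is a Jordan canonical form, so e^{tM} = P · e^{tJ} · P⁻¹, and e^{tJ} can be computed block-by-block.

M has Jordan form
J =
  [-1,  1,  0]
  [ 0, -1,  1]
  [ 0,  0, -1]
(up to reordering of blocks).

Per-block formulas:
  For a 3×3 Jordan block J_3(-1): exp(t · J_3(-1)) = e^(-1t)·(I + t·N + (t^2/2)·N^2), where N is the 3×3 nilpotent shift.

After assembling e^{tJ} and conjugating by P, we get:

e^{tM} =
  [-5*t^2*exp(-t)/2 - 5*t*exp(-t) + exp(-t), -t^2*exp(-t) - 3*t*exp(-t), -t^2*exp(-t)/2 - t*exp(-t)]
  [5*t*exp(-t), 2*t*exp(-t) + exp(-t), t*exp(-t)]
  [25*t^2*exp(-t)/2 + 15*t*exp(-t), 5*t^2*exp(-t) + 11*t*exp(-t), 5*t^2*exp(-t)/2 + 3*t*exp(-t) + exp(-t)]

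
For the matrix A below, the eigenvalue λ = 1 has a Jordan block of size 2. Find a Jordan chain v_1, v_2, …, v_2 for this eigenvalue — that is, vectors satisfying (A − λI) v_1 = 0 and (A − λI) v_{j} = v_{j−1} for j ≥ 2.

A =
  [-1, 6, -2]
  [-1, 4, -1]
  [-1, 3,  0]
A Jordan chain for λ = 1 of length 2:
v_1 = (-2, -1, -1)ᵀ
v_2 = (1, 0, 0)ᵀ

Let N = A − (1)·I. We want v_2 with N^2 v_2 = 0 but N^1 v_2 ≠ 0; then v_{j-1} := N · v_j for j = 2, …, 2.

Pick v_2 = (1, 0, 0)ᵀ.
Then v_1 = N · v_2 = (-2, -1, -1)ᵀ.

Sanity check: (A − (1)·I) v_1 = (0, 0, 0)ᵀ = 0. ✓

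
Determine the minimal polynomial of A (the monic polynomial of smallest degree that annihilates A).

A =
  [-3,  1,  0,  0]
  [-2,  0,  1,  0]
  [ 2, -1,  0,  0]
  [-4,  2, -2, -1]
x^3 + 3*x^2 + 3*x + 1

The characteristic polynomial is χ_A(x) = (x + 1)^4, so the eigenvalues are known. The minimal polynomial is
  m_A(x) = Π_λ (x − λ)^{k_λ}
where k_λ is the size of the *largest* Jordan block for λ (equivalently, the smallest k with (A − λI)^k v = 0 for every generalised eigenvector v of λ).

  λ = -1: largest Jordan block has size 3, contributing (x + 1)^3

So m_A(x) = (x + 1)^3 = x^3 + 3*x^2 + 3*x + 1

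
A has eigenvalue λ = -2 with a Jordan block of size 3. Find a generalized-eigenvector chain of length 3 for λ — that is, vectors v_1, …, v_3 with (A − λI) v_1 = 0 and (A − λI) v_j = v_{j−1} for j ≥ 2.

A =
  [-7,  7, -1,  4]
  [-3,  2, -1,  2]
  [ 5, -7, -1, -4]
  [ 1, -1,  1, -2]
A Jordan chain for λ = -2 of length 3:
v_1 = (3, 0, -3, 3)ᵀ
v_2 = (-5, -3, 5, 1)ᵀ
v_3 = (1, 0, 0, 0)ᵀ

Let N = A − (-2)·I. We want v_3 with N^3 v_3 = 0 but N^2 v_3 ≠ 0; then v_{j-1} := N · v_j for j = 3, …, 2.

Pick v_3 = (1, 0, 0, 0)ᵀ.
Then v_2 = N · v_3 = (-5, -3, 5, 1)ᵀ.
Then v_1 = N · v_2 = (3, 0, -3, 3)ᵀ.

Sanity check: (A − (-2)·I) v_1 = (0, 0, 0, 0)ᵀ = 0. ✓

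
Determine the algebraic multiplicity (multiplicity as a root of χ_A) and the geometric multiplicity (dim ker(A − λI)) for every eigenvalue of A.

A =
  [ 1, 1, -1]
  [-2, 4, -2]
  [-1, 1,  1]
λ = 2: alg = 3, geom = 2

Step 1 — factor the characteristic polynomial to read off the algebraic multiplicities:
  χ_A(x) = (x - 2)^3

Step 2 — compute geometric multiplicities via the rank-nullity identity g(λ) = n − rank(A − λI):
  rank(A − (2)·I) = 1, so dim ker(A − (2)·I) = n − 1 = 2

Summary:
  λ = 2: algebraic multiplicity = 3, geometric multiplicity = 2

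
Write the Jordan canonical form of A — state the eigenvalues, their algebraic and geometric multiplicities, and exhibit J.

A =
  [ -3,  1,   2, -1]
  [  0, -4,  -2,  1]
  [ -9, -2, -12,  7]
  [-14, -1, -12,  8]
J_2(-5) ⊕ J_1(-3) ⊕ J_1(2)

The characteristic polynomial is
  det(x·I − A) = x^4 + 11*x^3 + 29*x^2 - 35*x - 150 = (x - 2)*(x + 3)*(x + 5)^2

Eigenvalues and multiplicities (the geometric multiplicity of λ is n − rank(A − λI), which equals the number of Jordan blocks for λ):
  λ = -5: algebraic multiplicity = 2, geometric multiplicity = 1
  λ = -3: algebraic multiplicity = 1, geometric multiplicity = 1
  λ = 2: algebraic multiplicity = 1, geometric multiplicity = 1

Determining the block sizes for each eigenvalue:
  λ = -5: one block (gm = 1), so the single block has size am = 2 → block sizes [2]
  λ = -3: one block (gm = 1), so the single block has size am = 1 → block sizes [1]
  λ = 2: one block (gm = 1), so the single block has size am = 1 → block sizes [1]

Assembling the blocks gives a Jordan form
J =
  [-5,  1,  0, 0]
  [ 0, -5,  0, 0]
  [ 0,  0, -3, 0]
  [ 0,  0,  0, 2]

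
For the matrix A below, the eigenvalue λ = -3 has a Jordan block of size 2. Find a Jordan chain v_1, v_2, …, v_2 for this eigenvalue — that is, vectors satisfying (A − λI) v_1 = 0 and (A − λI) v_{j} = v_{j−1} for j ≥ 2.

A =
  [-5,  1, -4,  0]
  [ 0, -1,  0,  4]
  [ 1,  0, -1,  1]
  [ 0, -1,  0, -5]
A Jordan chain for λ = -3 of length 2:
v_1 = (-2, 0, 1, 0)ᵀ
v_2 = (1, 0, 0, 0)ᵀ

Let N = A − (-3)·I. We want v_2 with N^2 v_2 = 0 but N^1 v_2 ≠ 0; then v_{j-1} := N · v_j for j = 2, …, 2.

Pick v_2 = (1, 0, 0, 0)ᵀ.
Then v_1 = N · v_2 = (-2, 0, 1, 0)ᵀ.

Sanity check: (A − (-3)·I) v_1 = (0, 0, 0, 0)ᵀ = 0. ✓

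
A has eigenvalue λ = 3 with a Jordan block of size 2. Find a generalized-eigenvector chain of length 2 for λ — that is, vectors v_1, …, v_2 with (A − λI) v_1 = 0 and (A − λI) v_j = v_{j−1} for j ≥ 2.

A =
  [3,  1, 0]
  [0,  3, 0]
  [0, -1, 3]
A Jordan chain for λ = 3 of length 2:
v_1 = (1, 0, -1)ᵀ
v_2 = (0, 1, 0)ᵀ

Let N = A − (3)·I. We want v_2 with N^2 v_2 = 0 but N^1 v_2 ≠ 0; then v_{j-1} := N · v_j for j = 2, …, 2.

Pick v_2 = (0, 1, 0)ᵀ.
Then v_1 = N · v_2 = (1, 0, -1)ᵀ.

Sanity check: (A − (3)·I) v_1 = (0, 0, 0)ᵀ = 0. ✓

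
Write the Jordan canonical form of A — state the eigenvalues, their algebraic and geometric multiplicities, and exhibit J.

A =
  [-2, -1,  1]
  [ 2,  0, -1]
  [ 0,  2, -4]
J_3(-2)

The characteristic polynomial is
  det(x·I − A) = x^3 + 6*x^2 + 12*x + 8 = (x + 2)^3

Eigenvalues and multiplicities (the geometric multiplicity of λ is n − rank(A − λI), which equals the number of Jordan blocks for λ):
  λ = -2: algebraic multiplicity = 3, geometric multiplicity = 1

Determining the block sizes for each eigenvalue:
  λ = -2: one block (gm = 1), so the single block has size am = 3 → block sizes [3]

Assembling the blocks gives a Jordan form
J =
  [-2,  1,  0]
  [ 0, -2,  1]
  [ 0,  0, -2]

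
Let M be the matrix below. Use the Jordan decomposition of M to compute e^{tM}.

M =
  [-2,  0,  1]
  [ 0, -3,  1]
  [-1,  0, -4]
e^{tM} =
  [t*exp(-3*t) + exp(-3*t), 0, t*exp(-3*t)]
  [-t^2*exp(-3*t)/2, exp(-3*t), -t^2*exp(-3*t)/2 + t*exp(-3*t)]
  [-t*exp(-3*t), 0, -t*exp(-3*t) + exp(-3*t)]

Strategy: write M = P · J · P⁻¹ where J is a Jordan canonical form, so e^{tM} = P · e^{tJ} · P⁻¹, and e^{tJ} can be computed block-by-block.

M has Jordan form
J =
  [-3,  1,  0]
  [ 0, -3,  1]
  [ 0,  0, -3]
(up to reordering of blocks).

Per-block formulas:
  For a 3×3 Jordan block J_3(-3): exp(t · J_3(-3)) = e^(-3t)·(I + t·N + (t^2/2)·N^2), where N is the 3×3 nilpotent shift.

After assembling e^{tJ} and conjugating by P, we get:

e^{tM} =
  [t*exp(-3*t) + exp(-3*t), 0, t*exp(-3*t)]
  [-t^2*exp(-3*t)/2, exp(-3*t), -t^2*exp(-3*t)/2 + t*exp(-3*t)]
  [-t*exp(-3*t), 0, -t*exp(-3*t) + exp(-3*t)]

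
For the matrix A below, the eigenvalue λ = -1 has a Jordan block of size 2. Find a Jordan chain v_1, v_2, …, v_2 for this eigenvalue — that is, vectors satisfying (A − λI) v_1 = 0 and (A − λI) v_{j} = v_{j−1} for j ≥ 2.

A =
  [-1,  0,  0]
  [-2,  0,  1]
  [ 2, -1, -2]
A Jordan chain for λ = -1 of length 2:
v_1 = (0, -2, 2)ᵀ
v_2 = (1, 0, 0)ᵀ

Let N = A − (-1)·I. We want v_2 with N^2 v_2 = 0 but N^1 v_2 ≠ 0; then v_{j-1} := N · v_j for j = 2, …, 2.

Pick v_2 = (1, 0, 0)ᵀ.
Then v_1 = N · v_2 = (0, -2, 2)ᵀ.

Sanity check: (A − (-1)·I) v_1 = (0, 0, 0)ᵀ = 0. ✓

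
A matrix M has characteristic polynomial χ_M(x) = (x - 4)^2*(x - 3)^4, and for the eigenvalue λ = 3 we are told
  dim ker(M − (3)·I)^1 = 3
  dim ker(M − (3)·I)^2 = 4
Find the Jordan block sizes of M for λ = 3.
Block sizes for λ = 3: [2, 1, 1]

From the dimensions of kernels of powers, the number of Jordan blocks of size at least j is d_j − d_{j−1} where d_j = dim ker(N^j) (with d_0 = 0). Computing the differences gives [3, 1].
The number of blocks of size exactly k is (#blocks of size ≥ k) − (#blocks of size ≥ k + 1), so the partition is: 2 block(s) of size 1, 1 block(s) of size 2.
In nonincreasing order the block sizes are [2, 1, 1].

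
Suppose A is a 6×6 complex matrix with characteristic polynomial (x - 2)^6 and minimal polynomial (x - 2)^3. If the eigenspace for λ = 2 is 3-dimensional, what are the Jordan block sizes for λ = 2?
Block sizes for λ = 2: [3, 2, 1]

Step 1 — from the characteristic polynomial, algebraic multiplicity of λ = 2 is 6. From dim ker(A − (2)·I) = 3, there are exactly 3 Jordan blocks for λ = 2.
Step 2 — from the minimal polynomial, the factor (x − 2)^3 tells us the largest block for λ = 2 has size 3.
Step 3 — with total size 6, 3 blocks, and largest block 3, the block sizes (in nonincreasing order) are [3, 2, 1].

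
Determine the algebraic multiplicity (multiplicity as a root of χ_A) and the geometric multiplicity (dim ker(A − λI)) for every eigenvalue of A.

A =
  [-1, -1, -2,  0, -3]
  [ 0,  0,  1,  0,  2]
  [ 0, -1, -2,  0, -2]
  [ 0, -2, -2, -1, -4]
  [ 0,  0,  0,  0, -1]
λ = -1: alg = 5, geom = 3

Step 1 — factor the characteristic polynomial to read off the algebraic multiplicities:
  χ_A(x) = (x + 1)^5

Step 2 — compute geometric multiplicities via the rank-nullity identity g(λ) = n − rank(A − λI):
  rank(A − (-1)·I) = 2, so dim ker(A − (-1)·I) = n − 2 = 3

Summary:
  λ = -1: algebraic multiplicity = 5, geometric multiplicity = 3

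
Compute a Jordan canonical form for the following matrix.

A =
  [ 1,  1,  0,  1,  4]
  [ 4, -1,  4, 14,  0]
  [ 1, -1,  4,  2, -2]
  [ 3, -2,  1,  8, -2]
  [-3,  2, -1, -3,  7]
J_3(3) ⊕ J_1(5) ⊕ J_1(5)

The characteristic polynomial is
  det(x·I − A) = x^5 - 19*x^4 + 142*x^3 - 522*x^2 + 945*x - 675 = (x - 5)^2*(x - 3)^3

Eigenvalues and multiplicities (the geometric multiplicity of λ is n − rank(A − λI), which equals the number of Jordan blocks for λ):
  λ = 3: algebraic multiplicity = 3, geometric multiplicity = 1
  λ = 5: algebraic multiplicity = 2, geometric multiplicity = 2

Determining the block sizes for each eigenvalue:
  λ = 3: one block (gm = 1), so the single block has size am = 3 → block sizes [3]
  λ = 5: gm = am = 2, so every block has size 1 → block sizes [1, 1]

Assembling the blocks gives a Jordan form
J =
  [3, 1, 0, 0, 0]
  [0, 3, 1, 0, 0]
  [0, 0, 3, 0, 0]
  [0, 0, 0, 5, 0]
  [0, 0, 0, 0, 5]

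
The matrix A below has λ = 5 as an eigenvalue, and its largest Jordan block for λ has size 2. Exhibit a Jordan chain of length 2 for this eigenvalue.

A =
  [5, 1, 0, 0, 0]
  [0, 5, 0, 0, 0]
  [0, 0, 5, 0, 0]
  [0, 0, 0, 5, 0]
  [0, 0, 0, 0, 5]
A Jordan chain for λ = 5 of length 2:
v_1 = (1, 0, 0, 0, 0)ᵀ
v_2 = (0, 1, 0, 0, 0)ᵀ

Let N = A − (5)·I. We want v_2 with N^2 v_2 = 0 but N^1 v_2 ≠ 0; then v_{j-1} := N · v_j for j = 2, …, 2.

Pick v_2 = (0, 1, 0, 0, 0)ᵀ.
Then v_1 = N · v_2 = (1, 0, 0, 0, 0)ᵀ.

Sanity check: (A − (5)·I) v_1 = (0, 0, 0, 0, 0)ᵀ = 0. ✓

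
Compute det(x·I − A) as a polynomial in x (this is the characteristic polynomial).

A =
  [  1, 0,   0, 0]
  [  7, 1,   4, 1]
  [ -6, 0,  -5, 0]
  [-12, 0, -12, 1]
x^4 + 2*x^3 - 12*x^2 + 14*x - 5

Expanding det(x·I − A) (e.g. by cofactor expansion or by noting that A is similar to its Jordan form J, which has the same characteristic polynomial as A) gives
  χ_A(x) = x^4 + 2*x^3 - 12*x^2 + 14*x - 5
which factors as (x - 1)^3*(x + 5). The eigenvalues (with algebraic multiplicities) are λ = -5 with multiplicity 1, λ = 1 with multiplicity 3.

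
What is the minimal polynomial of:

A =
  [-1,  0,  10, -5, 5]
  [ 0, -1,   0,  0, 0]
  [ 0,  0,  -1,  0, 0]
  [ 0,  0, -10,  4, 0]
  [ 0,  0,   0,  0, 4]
x^2 - 3*x - 4

The characteristic polynomial is χ_A(x) = (x - 4)^2*(x + 1)^3, so the eigenvalues are known. The minimal polynomial is
  m_A(x) = Π_λ (x − λ)^{k_λ}
where k_λ is the size of the *largest* Jordan block for λ (equivalently, the smallest k with (A − λI)^k v = 0 for every generalised eigenvector v of λ).

  λ = -1: largest Jordan block has size 1, contributing (x + 1)
  λ = 4: largest Jordan block has size 1, contributing (x − 4)

So m_A(x) = (x - 4)*(x + 1) = x^2 - 3*x - 4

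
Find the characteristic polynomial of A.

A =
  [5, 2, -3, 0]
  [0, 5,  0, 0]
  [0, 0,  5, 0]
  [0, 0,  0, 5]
x^4 - 20*x^3 + 150*x^2 - 500*x + 625

Expanding det(x·I − A) (e.g. by cofactor expansion or by noting that A is similar to its Jordan form J, which has the same characteristic polynomial as A) gives
  χ_A(x) = x^4 - 20*x^3 + 150*x^2 - 500*x + 625
which factors as (x - 5)^4. The eigenvalues (with algebraic multiplicities) are λ = 5 with multiplicity 4.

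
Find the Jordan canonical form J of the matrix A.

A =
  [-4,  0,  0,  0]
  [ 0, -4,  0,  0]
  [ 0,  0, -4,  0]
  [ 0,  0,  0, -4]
J_1(-4) ⊕ J_1(-4) ⊕ J_1(-4) ⊕ J_1(-4)

The characteristic polynomial is
  det(x·I − A) = x^4 + 16*x^3 + 96*x^2 + 256*x + 256 = (x + 4)^4

Eigenvalues and multiplicities (the geometric multiplicity of λ is n − rank(A − λI), which equals the number of Jordan blocks for λ):
  λ = -4: algebraic multiplicity = 4, geometric multiplicity = 4

Determining the block sizes for each eigenvalue:
  λ = -4: gm = am = 4, so every block has size 1 → block sizes [1, 1, 1, 1]

Assembling the blocks gives a Jordan form
J =
  [-4,  0,  0,  0]
  [ 0, -4,  0,  0]
  [ 0,  0, -4,  0]
  [ 0,  0,  0, -4]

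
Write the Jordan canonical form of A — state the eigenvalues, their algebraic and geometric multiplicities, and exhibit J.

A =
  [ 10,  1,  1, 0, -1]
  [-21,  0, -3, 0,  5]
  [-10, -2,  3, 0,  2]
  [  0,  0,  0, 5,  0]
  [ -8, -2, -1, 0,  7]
J_3(5) ⊕ J_1(5) ⊕ J_1(5)

The characteristic polynomial is
  det(x·I − A) = x^5 - 25*x^4 + 250*x^3 - 1250*x^2 + 3125*x - 3125 = (x - 5)^5

Eigenvalues and multiplicities (the geometric multiplicity of λ is n − rank(A − λI), which equals the number of Jordan blocks for λ):
  λ = 5: algebraic multiplicity = 5, geometric multiplicity = 3

Determining the block sizes for each eigenvalue:
  λ = 5: with am = 5 and gm = 3, the partition is not yet determined (e.g. several partitions of 5 into 3 parts exist). Let N = A − (5)·I. Computing rank(N^1) = 2, rank(N^2) = 1, rank(N^3) = 0; the number of blocks of size ≥ j is rank(N^{j−1}) − rank(N^j), giving [3, 1, 1]. So we have 1 block(s) of size 3, 2 block(s) of size 1 → block sizes [3, 1, 1]

Assembling the blocks gives a Jordan form
J =
  [5, 1, 0, 0, 0]
  [0, 5, 1, 0, 0]
  [0, 0, 5, 0, 0]
  [0, 0, 0, 5, 0]
  [0, 0, 0, 0, 5]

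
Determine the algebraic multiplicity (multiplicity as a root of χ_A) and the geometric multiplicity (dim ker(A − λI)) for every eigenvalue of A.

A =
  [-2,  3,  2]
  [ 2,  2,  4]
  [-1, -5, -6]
λ = -2: alg = 3, geom = 1

Step 1 — factor the characteristic polynomial to read off the algebraic multiplicities:
  χ_A(x) = (x + 2)^3

Step 2 — compute geometric multiplicities via the rank-nullity identity g(λ) = n − rank(A − λI):
  rank(A − (-2)·I) = 2, so dim ker(A − (-2)·I) = n − 2 = 1

Summary:
  λ = -2: algebraic multiplicity = 3, geometric multiplicity = 1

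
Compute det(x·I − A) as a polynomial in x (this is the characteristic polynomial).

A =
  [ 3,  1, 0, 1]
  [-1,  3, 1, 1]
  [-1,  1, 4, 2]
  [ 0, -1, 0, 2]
x^4 - 12*x^3 + 54*x^2 - 108*x + 81

Expanding det(x·I − A) (e.g. by cofactor expansion or by noting that A is similar to its Jordan form J, which has the same characteristic polynomial as A) gives
  χ_A(x) = x^4 - 12*x^3 + 54*x^2 - 108*x + 81
which factors as (x - 3)^4. The eigenvalues (with algebraic multiplicities) are λ = 3 with multiplicity 4.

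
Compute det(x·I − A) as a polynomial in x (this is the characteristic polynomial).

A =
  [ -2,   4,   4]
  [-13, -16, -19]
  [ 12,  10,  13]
x^3 + 5*x^2 - 8*x - 48

Expanding det(x·I − A) (e.g. by cofactor expansion or by noting that A is similar to its Jordan form J, which has the same characteristic polynomial as A) gives
  χ_A(x) = x^3 + 5*x^2 - 8*x - 48
which factors as (x - 3)*(x + 4)^2. The eigenvalues (with algebraic multiplicities) are λ = -4 with multiplicity 2, λ = 3 with multiplicity 1.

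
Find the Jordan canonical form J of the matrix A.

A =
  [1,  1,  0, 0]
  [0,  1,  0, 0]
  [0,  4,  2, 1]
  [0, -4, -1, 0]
J_2(1) ⊕ J_2(1)

The characteristic polynomial is
  det(x·I − A) = x^4 - 4*x^3 + 6*x^2 - 4*x + 1 = (x - 1)^4

Eigenvalues and multiplicities (the geometric multiplicity of λ is n − rank(A − λI), which equals the number of Jordan blocks for λ):
  λ = 1: algebraic multiplicity = 4, geometric multiplicity = 2

Determining the block sizes for each eigenvalue:
  λ = 1: with am = 4 and gm = 2, the partition is not yet determined (e.g. several partitions of 4 into 2 parts exist). Let N = A − (1)·I. Computing rank(N^1) = 2, rank(N^2) = 0; the number of blocks of size ≥ j is rank(N^{j−1}) − rank(N^j), giving [2, 2]. So we have 2 block(s) of size 2 → block sizes [2, 2]

Assembling the blocks gives a Jordan form
J =
  [1, 1, 0, 0]
  [0, 1, 0, 0]
  [0, 0, 1, 1]
  [0, 0, 0, 1]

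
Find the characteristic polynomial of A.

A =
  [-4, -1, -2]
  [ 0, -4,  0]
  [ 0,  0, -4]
x^3 + 12*x^2 + 48*x + 64

Expanding det(x·I − A) (e.g. by cofactor expansion or by noting that A is similar to its Jordan form J, which has the same characteristic polynomial as A) gives
  χ_A(x) = x^3 + 12*x^2 + 48*x + 64
which factors as (x + 4)^3. The eigenvalues (with algebraic multiplicities) are λ = -4 with multiplicity 3.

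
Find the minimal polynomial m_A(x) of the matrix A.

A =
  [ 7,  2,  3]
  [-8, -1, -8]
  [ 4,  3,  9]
x^3 - 15*x^2 + 75*x - 125

The characteristic polynomial is χ_A(x) = (x - 5)^3, so the eigenvalues are known. The minimal polynomial is
  m_A(x) = Π_λ (x − λ)^{k_λ}
where k_λ is the size of the *largest* Jordan block for λ (equivalently, the smallest k with (A − λI)^k v = 0 for every generalised eigenvector v of λ).

  λ = 5: largest Jordan block has size 3, contributing (x − 5)^3

So m_A(x) = (x - 5)^3 = x^3 - 15*x^2 + 75*x - 125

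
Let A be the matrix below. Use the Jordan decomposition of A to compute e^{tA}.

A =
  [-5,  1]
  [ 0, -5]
e^{tA} =
  [exp(-5*t), t*exp(-5*t)]
  [0, exp(-5*t)]

Strategy: write A = P · J · P⁻¹ where J is a Jordan canonical form, so e^{tA} = P · e^{tJ} · P⁻¹, and e^{tJ} can be computed block-by-block.

A has Jordan form
J =
  [-5,  1]
  [ 0, -5]
(up to reordering of blocks).

Per-block formulas:
  For a 2×2 Jordan block J_2(-5): exp(t · J_2(-5)) = e^(-5t)·(I + t·N), where N is the 2×2 nilpotent shift.

After assembling e^{tJ} and conjugating by P, we get:

e^{tA} =
  [exp(-5*t), t*exp(-5*t)]
  [0, exp(-5*t)]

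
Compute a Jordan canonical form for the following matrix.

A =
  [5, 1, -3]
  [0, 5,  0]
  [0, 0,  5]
J_2(5) ⊕ J_1(5)

The characteristic polynomial is
  det(x·I − A) = x^3 - 15*x^2 + 75*x - 125 = (x - 5)^3

Eigenvalues and multiplicities (the geometric multiplicity of λ is n − rank(A − λI), which equals the number of Jordan blocks for λ):
  λ = 5: algebraic multiplicity = 3, geometric multiplicity = 2

Determining the block sizes for each eigenvalue:
  λ = 5: 2 blocks summing to 3 forces exactly one block of size 2 and the rest size 1 → block sizes [2, 1]

Assembling the blocks gives a Jordan form
J =
  [5, 1, 0]
  [0, 5, 0]
  [0, 0, 5]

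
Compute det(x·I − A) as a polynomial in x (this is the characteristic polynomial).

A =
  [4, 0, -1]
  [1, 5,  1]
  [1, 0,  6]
x^3 - 15*x^2 + 75*x - 125

Expanding det(x·I − A) (e.g. by cofactor expansion or by noting that A is similar to its Jordan form J, which has the same characteristic polynomial as A) gives
  χ_A(x) = x^3 - 15*x^2 + 75*x - 125
which factors as (x - 5)^3. The eigenvalues (with algebraic multiplicities) are λ = 5 with multiplicity 3.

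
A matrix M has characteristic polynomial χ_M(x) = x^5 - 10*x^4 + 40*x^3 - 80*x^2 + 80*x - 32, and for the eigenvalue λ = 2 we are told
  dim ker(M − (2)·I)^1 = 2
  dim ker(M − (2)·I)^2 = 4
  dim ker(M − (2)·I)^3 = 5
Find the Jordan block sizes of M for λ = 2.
Block sizes for λ = 2: [3, 2]

From the dimensions of kernels of powers, the number of Jordan blocks of size at least j is d_j − d_{j−1} where d_j = dim ker(N^j) (with d_0 = 0). Computing the differences gives [2, 2, 1].
The number of blocks of size exactly k is (#blocks of size ≥ k) − (#blocks of size ≥ k + 1), so the partition is: 1 block(s) of size 2, 1 block(s) of size 3.
In nonincreasing order the block sizes are [3, 2].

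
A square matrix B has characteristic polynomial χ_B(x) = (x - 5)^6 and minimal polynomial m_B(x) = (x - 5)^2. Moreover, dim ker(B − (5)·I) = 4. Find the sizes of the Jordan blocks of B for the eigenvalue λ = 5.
Block sizes for λ = 5: [2, 2, 1, 1]

Step 1 — from the characteristic polynomial, algebraic multiplicity of λ = 5 is 6. From dim ker(B − (5)·I) = 4, there are exactly 4 Jordan blocks for λ = 5.
Step 2 — from the minimal polynomial, the factor (x − 5)^2 tells us the largest block for λ = 5 has size 2.
Step 3 — with total size 6, 4 blocks, and largest block 2, the block sizes (in nonincreasing order) are [2, 2, 1, 1].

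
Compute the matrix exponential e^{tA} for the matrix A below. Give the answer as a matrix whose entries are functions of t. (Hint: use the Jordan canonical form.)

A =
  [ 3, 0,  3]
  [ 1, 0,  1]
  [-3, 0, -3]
e^{tA} =
  [3*t + 1, 0, 3*t]
  [t, 1, t]
  [-3*t, 0, 1 - 3*t]

Strategy: write A = P · J · P⁻¹ where J is a Jordan canonical form, so e^{tA} = P · e^{tJ} · P⁻¹, and e^{tJ} can be computed block-by-block.

A has Jordan form
J =
  [0, 1, 0]
  [0, 0, 0]
  [0, 0, 0]
(up to reordering of blocks).

Per-block formulas:
  For a 1×1 block at λ = 0: exp(t · [0]) = [e^(0t)].
  For a 2×2 Jordan block J_2(0): exp(t · J_2(0)) = e^(0t)·(I + t·N), where N is the 2×2 nilpotent shift.

After assembling e^{tJ} and conjugating by P, we get:

e^{tA} =
  [3*t + 1, 0, 3*t]
  [t, 1, t]
  [-3*t, 0, 1 - 3*t]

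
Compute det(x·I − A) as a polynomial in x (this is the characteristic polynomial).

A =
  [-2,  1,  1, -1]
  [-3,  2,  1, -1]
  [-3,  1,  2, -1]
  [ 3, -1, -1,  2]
x^4 - 4*x^3 + 6*x^2 - 4*x + 1

Expanding det(x·I − A) (e.g. by cofactor expansion or by noting that A is similar to its Jordan form J, which has the same characteristic polynomial as A) gives
  χ_A(x) = x^4 - 4*x^3 + 6*x^2 - 4*x + 1
which factors as (x - 1)^4. The eigenvalues (with algebraic multiplicities) are λ = 1 with multiplicity 4.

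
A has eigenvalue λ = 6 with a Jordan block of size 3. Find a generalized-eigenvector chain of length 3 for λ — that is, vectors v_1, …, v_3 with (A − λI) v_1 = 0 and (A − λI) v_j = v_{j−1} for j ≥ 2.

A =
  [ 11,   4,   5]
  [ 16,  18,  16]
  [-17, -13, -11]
A Jordan chain for λ = 6 of length 3:
v_1 = (4, 0, -4)ᵀ
v_2 = (5, 16, -17)ᵀ
v_3 = (1, 0, 0)ᵀ

Let N = A − (6)·I. We want v_3 with N^3 v_3 = 0 but N^2 v_3 ≠ 0; then v_{j-1} := N · v_j for j = 3, …, 2.

Pick v_3 = (1, 0, 0)ᵀ.
Then v_2 = N · v_3 = (5, 16, -17)ᵀ.
Then v_1 = N · v_2 = (4, 0, -4)ᵀ.

Sanity check: (A − (6)·I) v_1 = (0, 0, 0)ᵀ = 0. ✓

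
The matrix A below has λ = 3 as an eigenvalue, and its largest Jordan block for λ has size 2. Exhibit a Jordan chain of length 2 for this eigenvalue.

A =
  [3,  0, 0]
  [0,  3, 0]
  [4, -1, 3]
A Jordan chain for λ = 3 of length 2:
v_1 = (0, 0, 4)ᵀ
v_2 = (1, 0, 0)ᵀ

Let N = A − (3)·I. We want v_2 with N^2 v_2 = 0 but N^1 v_2 ≠ 0; then v_{j-1} := N · v_j for j = 2, …, 2.

Pick v_2 = (1, 0, 0)ᵀ.
Then v_1 = N · v_2 = (0, 0, 4)ᵀ.

Sanity check: (A − (3)·I) v_1 = (0, 0, 0)ᵀ = 0. ✓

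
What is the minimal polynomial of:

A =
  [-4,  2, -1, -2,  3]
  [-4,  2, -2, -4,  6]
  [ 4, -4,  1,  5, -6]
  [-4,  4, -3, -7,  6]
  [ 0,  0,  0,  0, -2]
x^3 + 6*x^2 + 12*x + 8

The characteristic polynomial is χ_A(x) = (x + 2)^5, so the eigenvalues are known. The minimal polynomial is
  m_A(x) = Π_λ (x − λ)^{k_λ}
where k_λ is the size of the *largest* Jordan block for λ (equivalently, the smallest k with (A − λI)^k v = 0 for every generalised eigenvector v of λ).

  λ = -2: largest Jordan block has size 3, contributing (x + 2)^3

So m_A(x) = (x + 2)^3 = x^3 + 6*x^2 + 12*x + 8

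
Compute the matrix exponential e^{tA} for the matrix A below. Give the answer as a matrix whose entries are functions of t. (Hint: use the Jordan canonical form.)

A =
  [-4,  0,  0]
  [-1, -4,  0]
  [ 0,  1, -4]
e^{tA} =
  [exp(-4*t), 0, 0]
  [-t*exp(-4*t), exp(-4*t), 0]
  [-t^2*exp(-4*t)/2, t*exp(-4*t), exp(-4*t)]

Strategy: write A = P · J · P⁻¹ where J is a Jordan canonical form, so e^{tA} = P · e^{tJ} · P⁻¹, and e^{tJ} can be computed block-by-block.

A has Jordan form
J =
  [-4,  1,  0]
  [ 0, -4,  1]
  [ 0,  0, -4]
(up to reordering of blocks).

Per-block formulas:
  For a 3×3 Jordan block J_3(-4): exp(t · J_3(-4)) = e^(-4t)·(I + t·N + (t^2/2)·N^2), where N is the 3×3 nilpotent shift.

After assembling e^{tJ} and conjugating by P, we get:

e^{tA} =
  [exp(-4*t), 0, 0]
  [-t*exp(-4*t), exp(-4*t), 0]
  [-t^2*exp(-4*t)/2, t*exp(-4*t), exp(-4*t)]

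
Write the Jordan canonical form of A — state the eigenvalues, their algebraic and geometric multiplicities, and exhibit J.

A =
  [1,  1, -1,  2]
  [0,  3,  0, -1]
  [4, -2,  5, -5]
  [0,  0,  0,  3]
J_2(3) ⊕ J_2(3)

The characteristic polynomial is
  det(x·I − A) = x^4 - 12*x^3 + 54*x^2 - 108*x + 81 = (x - 3)^4

Eigenvalues and multiplicities (the geometric multiplicity of λ is n − rank(A − λI), which equals the number of Jordan blocks for λ):
  λ = 3: algebraic multiplicity = 4, geometric multiplicity = 2

Determining the block sizes for each eigenvalue:
  λ = 3: with am = 4 and gm = 2, the partition is not yet determined (e.g. several partitions of 4 into 2 parts exist). Let N = A − (3)·I. Computing rank(N^1) = 2, rank(N^2) = 0; the number of blocks of size ≥ j is rank(N^{j−1}) − rank(N^j), giving [2, 2]. So we have 2 block(s) of size 2 → block sizes [2, 2]

Assembling the blocks gives a Jordan form
J =
  [3, 1, 0, 0]
  [0, 3, 0, 0]
  [0, 0, 3, 1]
  [0, 0, 0, 3]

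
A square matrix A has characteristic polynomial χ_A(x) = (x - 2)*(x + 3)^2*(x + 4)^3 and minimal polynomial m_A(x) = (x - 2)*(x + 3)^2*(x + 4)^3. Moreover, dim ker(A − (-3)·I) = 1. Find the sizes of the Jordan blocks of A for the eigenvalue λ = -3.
Block sizes for λ = -3: [2]

Step 1 — from the characteristic polynomial, algebraic multiplicity of λ = -3 is 2. From dim ker(A − (-3)·I) = 1, there are exactly 1 Jordan blocks for λ = -3.
Step 2 — from the minimal polynomial, the factor (x + 3)^2 tells us the largest block for λ = -3 has size 2.
Step 3 — with total size 2, 1 blocks, and largest block 2, the block sizes (in nonincreasing order) are [2].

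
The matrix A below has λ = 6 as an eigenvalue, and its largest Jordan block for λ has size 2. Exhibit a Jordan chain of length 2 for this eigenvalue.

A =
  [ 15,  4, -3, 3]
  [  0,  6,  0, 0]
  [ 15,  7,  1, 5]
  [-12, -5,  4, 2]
A Jordan chain for λ = 6 of length 2:
v_1 = (9, 0, 15, -12)ᵀ
v_2 = (1, 0, 0, 0)ᵀ

Let N = A − (6)·I. We want v_2 with N^2 v_2 = 0 but N^1 v_2 ≠ 0; then v_{j-1} := N · v_j for j = 2, …, 2.

Pick v_2 = (1, 0, 0, 0)ᵀ.
Then v_1 = N · v_2 = (9, 0, 15, -12)ᵀ.

Sanity check: (A − (6)·I) v_1 = (0, 0, 0, 0)ᵀ = 0. ✓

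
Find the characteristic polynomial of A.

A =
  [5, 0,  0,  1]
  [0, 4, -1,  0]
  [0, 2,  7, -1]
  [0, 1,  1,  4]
x^4 - 20*x^3 + 150*x^2 - 500*x + 625

Expanding det(x·I − A) (e.g. by cofactor expansion or by noting that A is similar to its Jordan form J, which has the same characteristic polynomial as A) gives
  χ_A(x) = x^4 - 20*x^3 + 150*x^2 - 500*x + 625
which factors as (x - 5)^4. The eigenvalues (with algebraic multiplicities) are λ = 5 with multiplicity 4.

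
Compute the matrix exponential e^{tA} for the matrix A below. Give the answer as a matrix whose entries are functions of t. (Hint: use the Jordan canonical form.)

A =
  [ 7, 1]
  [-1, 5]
e^{tA} =
  [t*exp(6*t) + exp(6*t), t*exp(6*t)]
  [-t*exp(6*t), -t*exp(6*t) + exp(6*t)]

Strategy: write A = P · J · P⁻¹ where J is a Jordan canonical form, so e^{tA} = P · e^{tJ} · P⁻¹, and e^{tJ} can be computed block-by-block.

A has Jordan form
J =
  [6, 1]
  [0, 6]
(up to reordering of blocks).

Per-block formulas:
  For a 2×2 Jordan block J_2(6): exp(t · J_2(6)) = e^(6t)·(I + t·N), where N is the 2×2 nilpotent shift.

After assembling e^{tJ} and conjugating by P, we get:

e^{tA} =
  [t*exp(6*t) + exp(6*t), t*exp(6*t)]
  [-t*exp(6*t), -t*exp(6*t) + exp(6*t)]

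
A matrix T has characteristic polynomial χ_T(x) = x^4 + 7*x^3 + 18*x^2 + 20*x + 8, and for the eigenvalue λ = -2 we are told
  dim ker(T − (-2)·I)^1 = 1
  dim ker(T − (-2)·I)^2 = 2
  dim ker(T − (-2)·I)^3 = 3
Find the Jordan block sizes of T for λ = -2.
Block sizes for λ = -2: [3]

From the dimensions of kernels of powers, the number of Jordan blocks of size at least j is d_j − d_{j−1} where d_j = dim ker(N^j) (with d_0 = 0). Computing the differences gives [1, 1, 1].
The number of blocks of size exactly k is (#blocks of size ≥ k) − (#blocks of size ≥ k + 1), so the partition is: 1 block(s) of size 3.
In nonincreasing order the block sizes are [3].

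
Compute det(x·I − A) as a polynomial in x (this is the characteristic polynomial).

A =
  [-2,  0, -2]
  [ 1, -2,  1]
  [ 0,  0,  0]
x^3 + 4*x^2 + 4*x

Expanding det(x·I − A) (e.g. by cofactor expansion or by noting that A is similar to its Jordan form J, which has the same characteristic polynomial as A) gives
  χ_A(x) = x^3 + 4*x^2 + 4*x
which factors as x*(x + 2)^2. The eigenvalues (with algebraic multiplicities) are λ = -2 with multiplicity 2, λ = 0 with multiplicity 1.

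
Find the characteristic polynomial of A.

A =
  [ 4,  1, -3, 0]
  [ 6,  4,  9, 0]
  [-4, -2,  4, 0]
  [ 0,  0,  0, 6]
x^4 - 18*x^3 + 120*x^2 - 352*x + 384

Expanding det(x·I − A) (e.g. by cofactor expansion or by noting that A is similar to its Jordan form J, which has the same characteristic polynomial as A) gives
  χ_A(x) = x^4 - 18*x^3 + 120*x^2 - 352*x + 384
which factors as (x - 6)*(x - 4)^3. The eigenvalues (with algebraic multiplicities) are λ = 4 with multiplicity 3, λ = 6 with multiplicity 1.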